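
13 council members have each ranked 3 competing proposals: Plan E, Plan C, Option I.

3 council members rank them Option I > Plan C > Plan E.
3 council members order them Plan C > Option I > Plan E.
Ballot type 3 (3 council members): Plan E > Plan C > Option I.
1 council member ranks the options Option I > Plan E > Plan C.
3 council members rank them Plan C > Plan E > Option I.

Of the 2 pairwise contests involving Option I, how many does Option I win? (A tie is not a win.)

Option I against each rival (13 council members):
Option I–Plan E: Option I 7–6.
Option I vs Plan C: Plan C wins 9–4.
Option I beats Plan E; loses to Plan C — 1 pairwise win.

1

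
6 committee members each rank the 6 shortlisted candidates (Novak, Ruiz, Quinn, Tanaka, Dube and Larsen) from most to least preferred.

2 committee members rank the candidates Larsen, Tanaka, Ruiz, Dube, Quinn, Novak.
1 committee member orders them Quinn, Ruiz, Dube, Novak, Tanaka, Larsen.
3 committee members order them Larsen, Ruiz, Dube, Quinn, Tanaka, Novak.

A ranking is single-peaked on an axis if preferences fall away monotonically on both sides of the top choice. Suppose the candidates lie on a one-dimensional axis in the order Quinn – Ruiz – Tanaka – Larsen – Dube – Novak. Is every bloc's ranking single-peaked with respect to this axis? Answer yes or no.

no

Axis positions: Quinn=1, Ruiz=2, Tanaka=3, Larsen=4, Dube=5, Novak=6.
Bloc 1 (peak Larsen at position 4): ranking walks positions 4-3-2-5-1-6, expanding outward from the peak — single-peaked.
Bloc 2: ranking walks positions 1-2-5-6-3-4; Dube is ranked above Tanaka even though Tanaka lies between Dube and the peak Quinn on the axis — preferences dip and rise again. Not single-peaked.
Bloc 3: ranking walks positions 4-2-5-1-3-6; Ruiz is ranked above Tanaka even though Tanaka lies between Ruiz and the peak Larsen on the axis — preferences dip and rise again. Not single-peaked.
Bloc 2 violates single-peakedness, so the profile is not single-peaked on this axis.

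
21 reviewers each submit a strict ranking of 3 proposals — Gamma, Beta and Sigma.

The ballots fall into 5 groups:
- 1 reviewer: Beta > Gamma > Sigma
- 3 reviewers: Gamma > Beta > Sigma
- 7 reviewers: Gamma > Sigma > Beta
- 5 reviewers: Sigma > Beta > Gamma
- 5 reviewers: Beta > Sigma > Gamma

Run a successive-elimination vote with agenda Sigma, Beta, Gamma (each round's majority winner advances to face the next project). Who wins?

Round 1: Sigma vs Beta — 12–9, Sigma advances.
Round 2: Sigma vs Gamma — 10–11, Gamma advances.
Gamma survives the agenda.

Gamma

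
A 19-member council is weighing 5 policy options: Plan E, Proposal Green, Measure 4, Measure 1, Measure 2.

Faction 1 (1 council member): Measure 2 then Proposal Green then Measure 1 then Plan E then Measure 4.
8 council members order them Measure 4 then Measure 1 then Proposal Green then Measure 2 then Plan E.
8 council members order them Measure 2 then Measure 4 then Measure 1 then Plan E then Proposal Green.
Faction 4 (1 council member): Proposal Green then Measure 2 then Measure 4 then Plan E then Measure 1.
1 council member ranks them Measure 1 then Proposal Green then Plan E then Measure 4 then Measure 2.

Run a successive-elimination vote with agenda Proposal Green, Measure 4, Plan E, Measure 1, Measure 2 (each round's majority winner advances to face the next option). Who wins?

Measure 2

Round 1: Proposal Green vs Measure 4 — 3–16, Measure 4 advances.
Round 2: Measure 4 vs Plan E — 17–2, Measure 4 advances.
Round 3: Measure 4 vs Measure 1 — 17–2, Measure 4 advances.
Round 4: Measure 4 vs Measure 2 — 9–10, Measure 2 advances.
The agenda winner is Measure 2.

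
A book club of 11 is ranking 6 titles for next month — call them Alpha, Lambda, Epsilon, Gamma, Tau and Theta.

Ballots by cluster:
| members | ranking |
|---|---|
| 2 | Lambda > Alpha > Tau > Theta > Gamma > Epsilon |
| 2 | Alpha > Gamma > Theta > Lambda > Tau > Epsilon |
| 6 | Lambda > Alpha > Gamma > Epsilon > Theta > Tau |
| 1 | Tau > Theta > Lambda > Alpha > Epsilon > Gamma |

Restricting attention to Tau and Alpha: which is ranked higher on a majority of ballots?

Ballots ranking Tau above Alpha: 1.
Ballots ranking Alpha above Tau: 11 − 1 = 10.
Alpha wins the head-to-head 10–1.

Alpha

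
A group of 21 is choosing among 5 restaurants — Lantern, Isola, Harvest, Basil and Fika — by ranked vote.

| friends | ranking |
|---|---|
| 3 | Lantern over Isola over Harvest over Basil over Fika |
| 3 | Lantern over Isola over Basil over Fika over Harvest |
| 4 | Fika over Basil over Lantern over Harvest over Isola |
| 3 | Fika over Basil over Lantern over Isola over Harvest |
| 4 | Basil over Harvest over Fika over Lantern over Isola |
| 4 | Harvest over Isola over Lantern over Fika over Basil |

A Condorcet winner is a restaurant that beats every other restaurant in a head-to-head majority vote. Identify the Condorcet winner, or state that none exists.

Pairwise majorities:
Lantern vs Isola: 17 to 4, Lantern.
Lantern vs Harvest: Lantern is ranked higher on 3+3+4+3 = 13 ballots, Harvest on 8. Lantern wins 13–8.
Lantern vs Basil: Lantern is ranked higher on 3+3+4 = 10 ballots, Basil on 11. Basil wins 11–10.
Lantern vs Fika: 3+3+4 = 10 for Lantern, 11 for Fika — Fika by 11–10.
Isola vs Harvest: 3+3+3 = 9 for Isola, 12 for Harvest — Harvest by 12–9.
Isola vs Basil: 3+3+4 = 10 for Isola, 11 for Basil — Basil by 11–10.
Isola vs Fika: 10 to 11, Fika.
Harvest vs Basil: Harvest is ranked higher on 3+4 = 7 ballots, Basil on 14. Basil wins 14–7.
Harvest vs Fika: 11 to 10, Harvest.
Basil vs Fika: Basil preferred on 3+3+4 = 10 ballots; Fika wins 11–10.
Each restaurant drops at least one matchup (Lantern loses to Basil; Isola loses to Lantern; Harvest loses to Lantern; Basil loses to Fika; Fika loses to Harvest); the cycle Lantern > Harvest > Fika > Lantern rules out a Condorcet winner.

none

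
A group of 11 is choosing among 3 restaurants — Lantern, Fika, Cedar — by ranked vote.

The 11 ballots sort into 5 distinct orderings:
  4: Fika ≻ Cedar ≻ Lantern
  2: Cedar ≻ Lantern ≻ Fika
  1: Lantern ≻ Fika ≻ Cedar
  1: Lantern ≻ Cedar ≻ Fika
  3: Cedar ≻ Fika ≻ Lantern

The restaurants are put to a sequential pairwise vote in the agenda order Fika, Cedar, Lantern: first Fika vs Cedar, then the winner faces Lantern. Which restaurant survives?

Round 1: Fika vs Cedar — 5–6, Cedar advances.
Round 2: Cedar vs Lantern — 9–2, Cedar advances.
Cedar survives the agenda.

Cedar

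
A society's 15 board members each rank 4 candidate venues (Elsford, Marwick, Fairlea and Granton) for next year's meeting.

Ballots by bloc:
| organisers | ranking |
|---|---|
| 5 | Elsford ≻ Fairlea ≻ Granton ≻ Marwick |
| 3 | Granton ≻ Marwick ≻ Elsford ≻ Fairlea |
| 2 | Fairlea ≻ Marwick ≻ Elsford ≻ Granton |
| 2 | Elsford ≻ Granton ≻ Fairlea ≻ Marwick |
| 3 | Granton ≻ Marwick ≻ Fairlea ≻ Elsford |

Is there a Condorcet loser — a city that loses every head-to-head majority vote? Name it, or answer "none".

none

Head-to-head results (15 organisers):
Elsford vs Marwick: Marwick, 8–7.
Elsford vs Fairlea: Elsford, 10–5.
Elsford–Granton: Elsford 9–6.
Marwick vs Fairlea: 6 to 9, Fairlea.
Marwick vs Granton: Marwick preferred on 2 ballots; Granton wins 13–2.
Fairlea vs Granton: Granton wins 8–7.
Each city has at least one pairwise win (Elsford beats Fairlea; Marwick beats Elsford; Fairlea beats Marwick; Granton beats Marwick) — no Condorcet loser.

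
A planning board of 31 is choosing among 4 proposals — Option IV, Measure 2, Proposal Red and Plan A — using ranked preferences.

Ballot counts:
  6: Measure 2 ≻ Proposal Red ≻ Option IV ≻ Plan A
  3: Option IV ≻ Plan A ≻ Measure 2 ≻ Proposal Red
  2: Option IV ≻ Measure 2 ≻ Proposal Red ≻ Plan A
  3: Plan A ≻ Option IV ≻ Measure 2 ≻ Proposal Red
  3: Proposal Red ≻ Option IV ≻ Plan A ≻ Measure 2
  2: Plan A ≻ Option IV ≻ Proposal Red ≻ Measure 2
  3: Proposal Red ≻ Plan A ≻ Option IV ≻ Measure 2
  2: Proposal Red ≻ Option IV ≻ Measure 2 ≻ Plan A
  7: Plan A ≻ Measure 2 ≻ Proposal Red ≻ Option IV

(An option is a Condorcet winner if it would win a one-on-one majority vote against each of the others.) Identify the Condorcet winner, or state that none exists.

Check each pair by majority over 31 ballots:
Option IV vs Measure 2: Option IV, 18–13.
Option IV vs Proposal Red: Proposal Red, 21–10.
Option IV vs Plan A: Option IV wins 16–15.
Measure 2 vs Proposal Red: Measure 2, 21–10.
Measure 2 vs Plan A: Plan A wins 21–10.
Proposal Red vs Plan A: 16 to 15, Proposal Red.
Every option loses at least once (Option IV loses to Proposal Red; Measure 2 loses to Option IV; Proposal Red loses to Measure 2; Plan A loses to Option IV). The majority relation contains the cycle Option IV > Measure 2 > Proposal Red > Option IV, so there is no Condorcet winner.

none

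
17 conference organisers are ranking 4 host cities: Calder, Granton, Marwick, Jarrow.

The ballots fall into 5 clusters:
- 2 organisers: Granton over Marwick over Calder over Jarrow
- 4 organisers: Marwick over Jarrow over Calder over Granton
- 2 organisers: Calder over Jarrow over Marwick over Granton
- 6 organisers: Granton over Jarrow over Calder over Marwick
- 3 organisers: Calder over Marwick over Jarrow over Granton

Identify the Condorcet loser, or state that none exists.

Granton

Head-to-head results (17 organisers):
Calder–Granton: Calder 9–8.
Calder vs Marwick: Calder preferred on 2+6+3 = 11 ballots; Calder wins 11–6.
Calder vs Jarrow: 7 to 10, Jarrow.
Granton vs Marwick: 2+6 = 8 for Granton, 9 for Marwick — Marwick by 9–8.
Granton vs Jarrow: 2+6 = 8 for Granton, 9 for Jarrow — Jarrow by 9–8.
Marwick vs Jarrow: Marwick is ranked higher on 2+4+3 = 9 ballots, Jarrow on 8. Marwick wins 9–8.
Granton loses to every other city — it is the Condorcet loser.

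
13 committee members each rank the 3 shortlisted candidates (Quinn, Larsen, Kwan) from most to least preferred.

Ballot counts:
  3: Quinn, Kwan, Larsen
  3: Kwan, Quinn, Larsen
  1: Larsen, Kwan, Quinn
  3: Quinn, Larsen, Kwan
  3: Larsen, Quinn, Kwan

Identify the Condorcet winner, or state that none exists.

Pairwise majorities:
Quinn vs Larsen: Quinn preferred on 3+3+3 = 9 ballots; Quinn wins 9–4.
Quinn vs Kwan: 3+3+3 = 9 for Quinn, 4 for Kwan — Quinn by 9–4.
Larsen vs Kwan: Larsen is ranked higher on 1+3+3 = 7 ballots, Kwan on 6. Larsen wins 7–6.
Only Quinn has no losses; Quinn is the Condorcet winner.

Quinn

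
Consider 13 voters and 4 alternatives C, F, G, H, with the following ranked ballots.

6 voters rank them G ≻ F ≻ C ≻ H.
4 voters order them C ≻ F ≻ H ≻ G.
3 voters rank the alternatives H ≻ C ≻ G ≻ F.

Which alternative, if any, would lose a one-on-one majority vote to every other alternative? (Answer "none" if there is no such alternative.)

Head-to-head results (13 voters):
C vs F: C, 7–6.
C–G: C 7–6.
C vs H: C wins 10–3.
F–G: G 9–4.
F–H: F 10–3.
G vs H: G preferred on 6 ballots; H wins 7–6.
No alternative is winless: C beats F; F beats H; G beats F; H beats G. There is no Condorcet loser.

none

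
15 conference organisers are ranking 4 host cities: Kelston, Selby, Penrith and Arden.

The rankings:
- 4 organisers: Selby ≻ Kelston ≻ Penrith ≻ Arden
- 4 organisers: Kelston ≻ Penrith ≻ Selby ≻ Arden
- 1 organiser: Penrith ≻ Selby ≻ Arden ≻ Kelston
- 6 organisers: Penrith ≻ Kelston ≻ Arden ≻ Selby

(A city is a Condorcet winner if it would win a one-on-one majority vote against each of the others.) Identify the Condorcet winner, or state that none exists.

Pairwise majorities:
Kelston vs Selby: 4+6 = 10 for Kelston, 5 for Selby — Kelston by 10–5.
Kelston vs Penrith: Kelston is ranked higher on 4+4 = 8 ballots, Penrith on 7. Kelston wins 8–7.
Kelston vs Arden: Kelston is ranked higher on 4+4+6 = 14 ballots, Arden on 1. Kelston wins 14–1.
Selby vs Penrith: Selby preferred on 4 ballots; Penrith wins 11–4.
Selby vs Arden: 4+4+1 = 9 for Selby, 6 for Arden — Selby by 9–6.
Penrith vs Arden: 15 to 0, Penrith.
Kelston defeats every rival head-to-head and is the Condorcet winner.

Kelston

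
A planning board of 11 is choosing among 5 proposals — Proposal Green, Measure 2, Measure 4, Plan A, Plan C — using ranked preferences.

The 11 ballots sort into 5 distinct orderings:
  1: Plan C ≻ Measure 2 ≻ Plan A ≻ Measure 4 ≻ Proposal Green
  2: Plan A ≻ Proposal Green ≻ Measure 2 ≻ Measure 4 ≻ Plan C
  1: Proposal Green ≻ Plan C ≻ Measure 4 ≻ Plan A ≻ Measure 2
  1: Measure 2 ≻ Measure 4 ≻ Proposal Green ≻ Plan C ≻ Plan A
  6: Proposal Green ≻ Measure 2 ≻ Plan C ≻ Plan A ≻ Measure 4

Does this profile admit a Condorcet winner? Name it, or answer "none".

Head-to-head results (11 council members):
Proposal Green vs Measure 2: Proposal Green wins 9–2.
Proposal Green vs Measure 4: Proposal Green wins 9–2.
Proposal Green vs Plan A: 8 to 3, Proposal Green.
Proposal Green–Plan C: Proposal Green 10–1.
Measure 2–Measure 4: Measure 2 10–1.
Measure 2 vs Plan A: 1+1+6 = 8 for Measure 2, 3 for Plan A — Measure 2 by 8–3.
Measure 2–Plan C: Measure 2 9–2.
Measure 4 vs Plan A: Measure 4 is ranked higher on 1+1 = 2 ballots, Plan A on 9. Plan A wins 9–2.
Measure 4–Plan C: Plan C 8–3.
Plan A vs Plan C: Plan C, 9–2.
Proposal Green defeats every rival head-to-head and is the Condorcet winner.

Proposal Green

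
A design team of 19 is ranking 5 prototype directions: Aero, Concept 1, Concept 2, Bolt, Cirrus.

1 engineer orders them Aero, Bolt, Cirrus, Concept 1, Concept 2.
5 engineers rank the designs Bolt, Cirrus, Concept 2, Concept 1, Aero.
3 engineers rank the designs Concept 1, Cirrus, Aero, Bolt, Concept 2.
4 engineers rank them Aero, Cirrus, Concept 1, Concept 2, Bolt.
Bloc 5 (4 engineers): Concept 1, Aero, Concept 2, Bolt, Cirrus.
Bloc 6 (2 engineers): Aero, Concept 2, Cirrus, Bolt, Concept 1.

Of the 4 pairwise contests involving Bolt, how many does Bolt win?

Bolt against each rival (19 engineers):
Bolt vs Aero: Bolt is ranked higher on 5 ballots, Aero on 14. Aero wins 14–5.
Bolt vs Concept 1: Concept 1, 11–8.
Bolt vs Concept 2: Bolt preferred on 1+5+3 = 9 ballots; Concept 2 wins 10–9.
Bolt vs Cirrus: 10 to 9, Bolt.
Bolt beats Cirrus; loses to Aero, Concept 1, Concept 2 — 1 pairwise win.

1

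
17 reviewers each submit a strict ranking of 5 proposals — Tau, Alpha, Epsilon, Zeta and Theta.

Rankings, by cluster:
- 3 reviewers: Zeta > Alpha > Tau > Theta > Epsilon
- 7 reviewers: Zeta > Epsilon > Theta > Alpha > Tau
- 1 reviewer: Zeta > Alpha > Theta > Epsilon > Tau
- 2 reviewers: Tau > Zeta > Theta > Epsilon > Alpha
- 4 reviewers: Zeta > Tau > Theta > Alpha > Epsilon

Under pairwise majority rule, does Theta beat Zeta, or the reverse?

Zeta

No ballot ranks Theta above Zeta: 0.
Ballots ranking Zeta above Theta: 17 − 0 = 17.
Zeta wins the head-to-head 17–0.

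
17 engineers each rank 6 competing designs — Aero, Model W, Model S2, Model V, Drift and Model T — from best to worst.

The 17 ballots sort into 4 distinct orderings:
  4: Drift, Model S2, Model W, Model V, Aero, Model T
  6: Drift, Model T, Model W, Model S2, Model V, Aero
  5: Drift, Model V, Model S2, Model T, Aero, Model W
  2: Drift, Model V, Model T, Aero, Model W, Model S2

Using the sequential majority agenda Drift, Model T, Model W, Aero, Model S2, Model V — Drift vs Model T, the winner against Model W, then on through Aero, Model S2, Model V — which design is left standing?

Drift

Round 1: Drift vs Model T — 17–0, Drift advances.
Round 2: Drift vs Model W — 17–0, Drift advances.
Round 3: Drift vs Aero — 17–0, Drift advances.
Round 4: Drift vs Model S2 — 17–0, Drift advances.
Round 5: Drift vs Model V — 17–0, Drift advances.
Drift survives the agenda.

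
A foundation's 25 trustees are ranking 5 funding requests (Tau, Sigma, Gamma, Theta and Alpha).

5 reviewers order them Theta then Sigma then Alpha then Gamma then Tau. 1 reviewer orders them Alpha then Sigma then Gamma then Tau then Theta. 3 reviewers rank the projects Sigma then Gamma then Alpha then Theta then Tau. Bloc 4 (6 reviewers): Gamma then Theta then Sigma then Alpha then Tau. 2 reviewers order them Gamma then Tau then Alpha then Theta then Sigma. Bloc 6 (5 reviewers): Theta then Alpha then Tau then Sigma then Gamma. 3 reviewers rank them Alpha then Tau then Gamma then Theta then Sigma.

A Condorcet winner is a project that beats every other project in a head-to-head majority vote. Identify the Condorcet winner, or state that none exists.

none

Pairwise majorities:
Tau vs Sigma: Sigma, 15–10.
Tau–Gamma: Gamma 17–8.
Tau vs Theta: Tau preferred on 1+2+3 = 6 ballots; Theta wins 19–6.
Tau vs Alpha: 2 for Tau, 23 for Alpha — Alpha by 23–2.
Sigma vs Gamma: Sigma, 14–11.
Sigma vs Theta: Sigma preferred on 1+3 = 4 ballots; Theta wins 21–4.
Sigma vs Alpha: Sigma is ranked higher on 5+3+6 = 14 ballots, Alpha on 11. Sigma wins 14–11.
Gamma vs Theta: Gamma wins 15–10.
Gamma vs Alpha: 11 to 14, Alpha.
Theta vs Alpha: Theta wins 16–9.
Every project loses at least once (Tau loses to Sigma; Sigma loses to Theta; Gamma loses to Sigma; Theta loses to Gamma; Alpha loses to Sigma). The majority relation contains the cycle Sigma > Gamma > Theta > Sigma, so there is no Condorcet winner.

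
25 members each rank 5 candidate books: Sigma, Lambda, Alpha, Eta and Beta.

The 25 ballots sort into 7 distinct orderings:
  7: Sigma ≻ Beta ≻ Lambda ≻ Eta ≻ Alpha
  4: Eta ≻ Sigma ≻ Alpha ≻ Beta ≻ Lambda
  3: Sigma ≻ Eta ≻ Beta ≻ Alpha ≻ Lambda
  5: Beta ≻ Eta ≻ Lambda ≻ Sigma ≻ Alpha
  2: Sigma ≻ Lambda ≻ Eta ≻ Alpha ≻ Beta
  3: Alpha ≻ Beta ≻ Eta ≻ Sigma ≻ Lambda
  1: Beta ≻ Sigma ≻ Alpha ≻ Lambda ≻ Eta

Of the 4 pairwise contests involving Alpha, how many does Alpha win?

Alpha against each rival (25 members):
Alpha vs Sigma: Alpha preferred on 3 ballots; Sigma wins 22–3.
Alpha vs Lambda: Alpha is ranked higher on 4+3+3+1 = 11 ballots, Lambda on 14. Lambda wins 14–11.
Alpha vs Eta: Eta, 21–4.
Alpha–Beta: Beta 16–9.
Alpha beats no one; loses to Sigma, Lambda, Eta, Beta — 0 pairwise wins.

0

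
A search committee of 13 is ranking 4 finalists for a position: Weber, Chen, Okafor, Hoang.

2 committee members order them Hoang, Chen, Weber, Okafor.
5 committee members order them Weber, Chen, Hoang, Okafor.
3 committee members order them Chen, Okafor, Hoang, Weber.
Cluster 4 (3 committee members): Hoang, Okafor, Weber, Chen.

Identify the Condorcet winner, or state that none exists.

none

Head-to-head results (13 committee members):
Weber vs Chen: Weber, 8–5.
Weber vs Okafor: Weber wins 7–6.
Weber vs Hoang: Hoang, 8–5.
Chen vs Okafor: Chen, 10–3.
Chen vs Hoang: Chen wins 8–5.
Okafor–Hoang: Hoang 10–3.
Each candidate drops at least one matchup (Weber loses to Hoang; Chen loses to Weber; Okafor loses to Weber; Hoang loses to Chen); the cycle Weber beats Chen beats Hoang beats Weber rules out a Condorcet winner.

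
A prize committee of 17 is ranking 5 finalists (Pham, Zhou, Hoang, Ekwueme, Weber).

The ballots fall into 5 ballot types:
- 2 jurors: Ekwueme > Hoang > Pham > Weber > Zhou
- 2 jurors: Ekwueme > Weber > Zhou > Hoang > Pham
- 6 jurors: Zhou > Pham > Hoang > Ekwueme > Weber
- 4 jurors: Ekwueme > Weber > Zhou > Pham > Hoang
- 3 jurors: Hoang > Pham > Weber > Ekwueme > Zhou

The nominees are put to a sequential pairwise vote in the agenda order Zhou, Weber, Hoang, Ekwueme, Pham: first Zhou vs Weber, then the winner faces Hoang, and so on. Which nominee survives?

Pham

Round 1: Zhou vs Weber — 6–11, Weber advances.
Round 2: Weber vs Hoang — 6–11, Hoang advances.
Round 3: Hoang vs Ekwueme — 9–8, Hoang advances.
Round 4: Hoang vs Pham — 7–10, Pham advances.
The agenda winner is Pham.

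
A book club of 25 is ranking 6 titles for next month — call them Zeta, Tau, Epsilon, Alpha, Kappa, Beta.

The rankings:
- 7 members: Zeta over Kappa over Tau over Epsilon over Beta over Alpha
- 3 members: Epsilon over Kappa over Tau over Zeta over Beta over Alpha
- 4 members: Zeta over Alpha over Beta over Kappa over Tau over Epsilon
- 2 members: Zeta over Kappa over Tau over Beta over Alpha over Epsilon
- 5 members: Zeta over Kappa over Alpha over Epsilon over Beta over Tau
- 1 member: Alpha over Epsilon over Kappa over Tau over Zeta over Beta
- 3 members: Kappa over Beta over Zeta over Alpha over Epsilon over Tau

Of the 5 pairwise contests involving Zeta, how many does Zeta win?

5

Zeta against each rival (25 members):
Zeta vs Tau: Zeta wins 21–4.
Zeta vs Epsilon: Zeta, 21–4.
Zeta vs Alpha: 7+3+4+2+5+3 = 24 for Zeta, 1 for Alpha — Zeta by 24–1.
Zeta vs Kappa: Zeta preferred on 7+4+2+5 = 18 ballots; Zeta wins 18–7.
Zeta vs Beta: Zeta is ranked higher on 7+3+4+2+5+1 = 22 ballots, Beta on 3. Zeta wins 22–3.
Zeta beats Tau, Epsilon, Alpha, Kappa, Beta — 5 pairwise wins.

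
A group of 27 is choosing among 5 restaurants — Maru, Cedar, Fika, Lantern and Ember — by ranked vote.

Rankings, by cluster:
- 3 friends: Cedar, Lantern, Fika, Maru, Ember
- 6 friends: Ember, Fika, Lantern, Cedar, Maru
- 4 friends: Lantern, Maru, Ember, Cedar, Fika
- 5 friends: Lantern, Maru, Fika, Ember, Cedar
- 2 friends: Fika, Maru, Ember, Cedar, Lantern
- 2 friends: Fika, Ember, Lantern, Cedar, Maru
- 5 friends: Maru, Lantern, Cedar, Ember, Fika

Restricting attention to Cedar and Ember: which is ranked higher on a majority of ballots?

Ember

Ballots ranking Cedar above Ember: 3 + 5 = 8.
Ballots ranking Ember above Cedar: 27 − 8 = 19.
Ember wins the head-to-head 19–8.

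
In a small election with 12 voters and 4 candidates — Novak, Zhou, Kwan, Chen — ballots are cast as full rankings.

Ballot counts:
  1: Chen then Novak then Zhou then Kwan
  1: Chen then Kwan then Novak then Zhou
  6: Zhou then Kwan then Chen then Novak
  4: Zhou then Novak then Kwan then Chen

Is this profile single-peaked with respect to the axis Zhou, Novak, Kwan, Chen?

Axis positions: Zhou=1, Novak=2, Kwan=3, Chen=4.
Group 1: ranking walks positions 4-2-1-3; Novak is ranked above Kwan even though Kwan lies between Novak and the peak Chen on the axis — preferences dip and rise again. Not single-peaked.
Group 2 (peak Chen at position 4): ranking walks positions 4-3-2-1, expanding outward from the peak — single-peaked.
Group 3: ranking walks positions 1-3-4-2; Kwan is ranked above Novak even though Novak lies between Kwan and the peak Zhou on the axis — preferences dip and rise again. Not single-peaked.
Group 4 (peak Zhou at position 1): ranking walks positions 1-2-3-4, expanding outward from the peak — single-peaked.
Group 1 violates single-peakedness, so the profile is not single-peaked on this axis.

no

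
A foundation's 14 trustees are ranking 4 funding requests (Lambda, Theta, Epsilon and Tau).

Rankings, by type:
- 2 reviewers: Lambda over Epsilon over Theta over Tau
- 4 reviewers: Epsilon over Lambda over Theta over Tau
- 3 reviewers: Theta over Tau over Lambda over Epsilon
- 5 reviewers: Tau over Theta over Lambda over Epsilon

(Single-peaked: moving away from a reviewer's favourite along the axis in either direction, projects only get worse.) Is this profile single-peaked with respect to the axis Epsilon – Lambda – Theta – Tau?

yes

Axis positions: Epsilon=1, Lambda=2, Theta=3, Tau=4.
Type 1 (peak Lambda at position 2): ranking walks positions 2-1-3-4, expanding outward from the peak — single-peaked.
Type 2 (peak Epsilon at position 1): ranking walks positions 1-2-3-4, expanding outward from the peak — single-peaked.
Type 3 (peak Theta at position 3): ranking walks positions 3-4-2-1, expanding outward from the peak — single-peaked.
Type 4 (peak Tau at position 4): ranking walks positions 4-3-2-1, expanding outward from the peak — single-peaked.
Every ranking is single-peaked on this axis.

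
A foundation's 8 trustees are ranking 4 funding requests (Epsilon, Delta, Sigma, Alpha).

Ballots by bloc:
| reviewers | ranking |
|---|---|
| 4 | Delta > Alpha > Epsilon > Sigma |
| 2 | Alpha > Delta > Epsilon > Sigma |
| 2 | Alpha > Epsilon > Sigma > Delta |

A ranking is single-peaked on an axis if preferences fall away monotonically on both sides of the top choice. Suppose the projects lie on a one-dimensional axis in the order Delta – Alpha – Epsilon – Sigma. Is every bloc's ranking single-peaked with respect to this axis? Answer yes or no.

yes

Axis positions: Delta=1, Alpha=2, Epsilon=3, Sigma=4.
Bloc 1 (peak Delta at position 1): ranking walks positions 1-2-3-4, expanding outward from the peak — single-peaked.
Bloc 2 (peak Alpha at position 2): ranking walks positions 2-1-3-4, expanding outward from the peak — single-peaked.
Bloc 3 (peak Alpha at position 2): ranking walks positions 2-3-4-1, expanding outward from the peak — single-peaked.
Every ranking is single-peaked on this axis.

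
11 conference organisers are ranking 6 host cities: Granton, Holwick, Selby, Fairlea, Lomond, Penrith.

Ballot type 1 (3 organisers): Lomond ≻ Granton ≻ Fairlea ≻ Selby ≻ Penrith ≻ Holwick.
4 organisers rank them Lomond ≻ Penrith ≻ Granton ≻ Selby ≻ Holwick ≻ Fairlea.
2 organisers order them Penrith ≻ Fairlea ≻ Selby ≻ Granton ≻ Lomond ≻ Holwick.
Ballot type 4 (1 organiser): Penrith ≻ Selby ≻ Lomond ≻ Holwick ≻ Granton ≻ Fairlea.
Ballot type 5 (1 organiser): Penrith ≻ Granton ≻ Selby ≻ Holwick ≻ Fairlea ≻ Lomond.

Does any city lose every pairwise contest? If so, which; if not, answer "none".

Head-to-head results (11 organisers):
Granton vs Holwick: Granton wins 10–1.
Granton vs Selby: Granton preferred on 3+4+1 = 8 ballots; Granton wins 8–3.
Granton–Fairlea: Granton 9–2.
Granton vs Lomond: Granton preferred on 2+1 = 3 ballots; Lomond wins 8–3.
Granton vs Penrith: Penrith wins 8–3.
Holwick vs Selby: Selby, 11–0.
Holwick vs Fairlea: 4+1+1 = 6 for Holwick, 5 for Fairlea — Holwick by 6–5.
Holwick–Lomond: Lomond 10–1.
Holwick–Penrith: Penrith 11–0.
Selby vs Fairlea: 6 to 5, Selby.
Selby vs Lomond: Lomond, 7–4.
Selby–Penrith: Penrith 8–3.
Fairlea vs Lomond: Lomond wins 8–3.
Fairlea vs Penrith: Penrith, 8–3.
Lomond vs Penrith: 7 to 4, Lomond.
Fairlea loses to every other city — it is the Condorcet loser.

Fairlea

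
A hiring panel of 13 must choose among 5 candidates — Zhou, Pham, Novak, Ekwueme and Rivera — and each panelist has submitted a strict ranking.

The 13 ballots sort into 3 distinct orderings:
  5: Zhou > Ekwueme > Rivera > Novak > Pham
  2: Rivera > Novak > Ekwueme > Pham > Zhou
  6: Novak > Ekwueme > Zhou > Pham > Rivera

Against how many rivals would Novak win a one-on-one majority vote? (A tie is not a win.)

Novak against each rival (13 committee members):
Novak vs Zhou: 8 to 5, Novak.
Novak vs Pham: 5+2+6 = 13 for Novak, 0 for Pham — Novak by 13–0.
Novak vs Ekwueme: Novak is ranked higher on 2+6 = 8 ballots, Ekwueme on 5. Novak wins 8–5.
Novak vs Rivera: Novak is ranked higher on 6 ballots, Rivera on 7. Rivera wins 7–6.
Novak beats Zhou, Pham, Ekwueme; loses to Rivera — 3 pairwise wins.

3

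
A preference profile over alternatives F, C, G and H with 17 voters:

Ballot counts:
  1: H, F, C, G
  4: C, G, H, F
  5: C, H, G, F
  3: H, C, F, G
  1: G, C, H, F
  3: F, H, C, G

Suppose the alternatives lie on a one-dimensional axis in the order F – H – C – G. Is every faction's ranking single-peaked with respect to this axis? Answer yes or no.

yes

Axis positions: F=1, H=2, C=3, G=4.
Faction 1 (peak H at position 2): ranking walks positions 2-1-3-4, expanding outward from the peak — single-peaked.
Faction 2 (peak C at position 3): ranking walks positions 3-4-2-1, expanding outward from the peak — single-peaked.
Faction 3 (peak C at position 3): ranking walks positions 3-2-4-1, expanding outward from the peak — single-peaked.
Faction 4 (peak H at position 2): ranking walks positions 2-3-1-4, expanding outward from the peak — single-peaked.
Faction 5 (peak G at position 4): ranking walks positions 4-3-2-1, expanding outward from the peak — single-peaked.
Faction 6 (peak F at position 1): ranking walks positions 1-2-3-4, expanding outward from the peak — single-peaked.
Every ranking is single-peaked on this axis.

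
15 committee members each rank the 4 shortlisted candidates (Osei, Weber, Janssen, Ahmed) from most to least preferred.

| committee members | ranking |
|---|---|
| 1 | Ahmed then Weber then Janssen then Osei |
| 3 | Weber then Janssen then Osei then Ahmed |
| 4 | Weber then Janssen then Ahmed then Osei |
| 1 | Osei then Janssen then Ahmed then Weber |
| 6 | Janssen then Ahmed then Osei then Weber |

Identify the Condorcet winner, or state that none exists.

none

Pairwise majorities:
Osei vs Weber: Weber, 8–7.
Osei–Janssen: Janssen 14–1.
Osei vs Ahmed: Ahmed wins 11–4.
Weber–Janssen: Weber 8–7.
Weber vs Ahmed: Ahmed wins 8–7.
Janssen–Ahmed: Janssen 14–1.
Each candidate drops at least one matchup (Osei loses to Weber; Weber loses to Ahmed; Janssen loses to Weber; Ahmed loses to Janssen); the cycle Weber → Janssen → Ahmed → Weber rules out a Condorcet winner.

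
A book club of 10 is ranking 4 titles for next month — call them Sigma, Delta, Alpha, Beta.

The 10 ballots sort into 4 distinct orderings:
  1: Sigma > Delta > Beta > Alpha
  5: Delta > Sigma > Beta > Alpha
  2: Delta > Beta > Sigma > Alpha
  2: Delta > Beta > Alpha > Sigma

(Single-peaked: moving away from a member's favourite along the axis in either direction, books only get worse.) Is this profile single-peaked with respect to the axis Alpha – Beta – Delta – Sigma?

yes

Axis positions: Alpha=1, Beta=2, Delta=3, Sigma=4.
Type 1 (peak Sigma at position 4): ranking walks positions 4-3-2-1, expanding outward from the peak — single-peaked.
Type 2 (peak Delta at position 3): ranking walks positions 3-4-2-1, expanding outward from the peak — single-peaked.
Type 3 (peak Delta at position 3): ranking walks positions 3-2-4-1, expanding outward from the peak — single-peaked.
Type 4 (peak Delta at position 3): ranking walks positions 3-2-1-4, expanding outward from the peak — single-peaked.
Every ranking is single-peaked on this axis.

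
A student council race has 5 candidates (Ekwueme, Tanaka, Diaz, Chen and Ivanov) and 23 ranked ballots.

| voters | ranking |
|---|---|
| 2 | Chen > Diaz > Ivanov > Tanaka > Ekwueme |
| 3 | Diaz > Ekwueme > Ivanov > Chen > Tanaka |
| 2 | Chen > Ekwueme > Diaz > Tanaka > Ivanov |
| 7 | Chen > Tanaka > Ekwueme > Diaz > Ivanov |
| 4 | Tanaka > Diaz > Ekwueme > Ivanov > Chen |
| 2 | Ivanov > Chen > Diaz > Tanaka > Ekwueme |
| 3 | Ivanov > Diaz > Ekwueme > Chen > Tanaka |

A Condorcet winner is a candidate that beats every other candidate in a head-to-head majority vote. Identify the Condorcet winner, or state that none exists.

Pairwise majorities:
Ekwueme–Tanaka: Tanaka 15–8.
Ekwueme vs Diaz: Diaz, 14–9.
Ekwueme–Chen: Chen 13–10.
Ekwueme vs Ivanov: Ekwueme wins 16–7.
Tanaka vs Diaz: Diaz, 12–11.
Tanaka vs Chen: Chen wins 19–4.
Tanaka vs Ivanov: Tanaka wins 13–10.
Diaz vs Chen: Chen, 13–10.
Diaz–Ivanov: Diaz 18–5.
Chen–Ivanov: Ivanov 12–11.
Each candidate drops at least one matchup (Ekwueme loses to Tanaka; Tanaka loses to Diaz; Diaz loses to Chen; Chen loses to Ivanov; Ivanov loses to Ekwueme); the cycle Ekwueme > Ivanov > Chen > Ekwueme rules out a Condorcet winner.

none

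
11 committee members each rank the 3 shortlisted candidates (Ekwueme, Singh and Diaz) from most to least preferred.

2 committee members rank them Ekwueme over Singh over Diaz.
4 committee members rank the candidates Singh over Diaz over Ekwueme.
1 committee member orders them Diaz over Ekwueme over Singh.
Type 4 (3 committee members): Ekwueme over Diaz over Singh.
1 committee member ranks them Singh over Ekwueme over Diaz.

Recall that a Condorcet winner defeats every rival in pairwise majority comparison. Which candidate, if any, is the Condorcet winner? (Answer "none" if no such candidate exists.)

Ekwueme

Head-to-head results (11 committee members):
Ekwueme vs Singh: Ekwueme, 6–5.
Ekwueme–Diaz: Ekwueme 6–5.
Singh vs Diaz: Singh wins 7–4.
Ekwueme beats each of Singh, Diaz — Ekwueme is the Condorcet winner.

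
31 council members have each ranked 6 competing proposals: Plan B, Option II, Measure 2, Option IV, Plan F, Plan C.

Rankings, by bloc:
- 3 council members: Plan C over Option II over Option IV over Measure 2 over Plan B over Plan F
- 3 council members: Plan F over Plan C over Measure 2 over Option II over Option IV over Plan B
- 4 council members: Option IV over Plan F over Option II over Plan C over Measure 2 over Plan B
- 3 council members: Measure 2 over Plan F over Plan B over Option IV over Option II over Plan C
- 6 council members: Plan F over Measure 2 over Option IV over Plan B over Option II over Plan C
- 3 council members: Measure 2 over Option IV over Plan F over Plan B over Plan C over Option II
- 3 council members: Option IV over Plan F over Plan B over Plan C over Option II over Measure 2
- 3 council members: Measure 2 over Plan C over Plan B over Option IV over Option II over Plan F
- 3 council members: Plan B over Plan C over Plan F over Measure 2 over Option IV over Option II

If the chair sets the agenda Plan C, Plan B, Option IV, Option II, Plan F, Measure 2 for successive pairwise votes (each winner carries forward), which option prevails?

Measure 2

Round 1: Plan C vs Plan B — 13–18, Plan B advances.
Round 2: Plan B vs Option IV — 9–22, Option IV advances.
Round 3: Option IV vs Option II — 25–6, Option IV advances.
Round 4: Option IV vs Plan F — 16–15, Option IV advances.
Round 5: Option IV vs Measure 2 — 10–21, Measure 2 advances.
The agenda winner is Measure 2.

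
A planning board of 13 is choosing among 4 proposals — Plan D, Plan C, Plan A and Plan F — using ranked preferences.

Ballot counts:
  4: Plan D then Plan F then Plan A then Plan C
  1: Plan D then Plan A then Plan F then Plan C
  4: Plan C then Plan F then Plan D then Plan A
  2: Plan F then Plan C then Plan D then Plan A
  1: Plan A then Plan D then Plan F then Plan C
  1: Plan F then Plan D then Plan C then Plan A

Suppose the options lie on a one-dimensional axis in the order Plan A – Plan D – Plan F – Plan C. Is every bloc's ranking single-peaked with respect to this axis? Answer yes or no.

Axis positions: Plan A=1, Plan D=2, Plan F=3, Plan C=4.
Bloc 1 (peak Plan D at position 2): ranking walks positions 2-3-1-4, expanding outward from the peak — single-peaked.
Bloc 2 (peak Plan D at position 2): ranking walks positions 2-1-3-4, expanding outward from the peak — single-peaked.
Bloc 3 (peak Plan C at position 4): ranking walks positions 4-3-2-1, expanding outward from the peak — single-peaked.
Bloc 4 (peak Plan F at position 3): ranking walks positions 3-4-2-1, expanding outward from the peak — single-peaked.
Bloc 5 (peak Plan A at position 1): ranking walks positions 1-2-3-4, expanding outward from the peak — single-peaked.
Bloc 6 (peak Plan F at position 3): ranking walks positions 3-2-4-1, expanding outward from the peak — single-peaked.
Every ranking is single-peaked on this axis.

yes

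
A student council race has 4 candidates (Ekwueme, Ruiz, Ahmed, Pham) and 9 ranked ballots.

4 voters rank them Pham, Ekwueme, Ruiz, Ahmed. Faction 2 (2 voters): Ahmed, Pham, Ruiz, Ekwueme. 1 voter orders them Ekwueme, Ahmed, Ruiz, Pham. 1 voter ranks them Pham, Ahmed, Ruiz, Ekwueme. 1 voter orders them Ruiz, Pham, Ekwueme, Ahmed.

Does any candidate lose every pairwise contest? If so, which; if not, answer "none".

Pairwise majorities:
Ekwueme vs Ruiz: 5 to 4, Ekwueme.
Ekwueme vs Ahmed: Ekwueme preferred on 4+1+1 = 6 ballots; Ekwueme wins 6–3.
Ekwueme vs Pham: Pham wins 8–1.
Ruiz vs Ahmed: Ruiz wins 5–4.
Ruiz–Pham: Pham 7–2.
Ahmed–Pham: Pham 6–3.
Ahmed is beaten in every head-to-head and is the Condorcet loser.

Ahmed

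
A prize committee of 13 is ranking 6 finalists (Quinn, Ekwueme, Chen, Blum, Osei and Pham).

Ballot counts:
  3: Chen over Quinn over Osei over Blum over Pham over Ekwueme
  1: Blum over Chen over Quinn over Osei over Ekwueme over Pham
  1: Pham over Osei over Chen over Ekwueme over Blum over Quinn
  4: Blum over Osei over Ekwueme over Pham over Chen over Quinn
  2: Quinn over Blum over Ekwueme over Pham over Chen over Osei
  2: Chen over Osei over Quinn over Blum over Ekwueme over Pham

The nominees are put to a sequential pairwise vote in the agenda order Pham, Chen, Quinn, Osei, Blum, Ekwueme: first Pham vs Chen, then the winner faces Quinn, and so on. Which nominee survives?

Round 1: Pham vs Chen — 7–6, Pham advances.
Round 2: Pham vs Quinn — 5–8, Quinn advances.
Round 3: Quinn vs Osei — 6–7, Osei advances.
Round 4: Osei vs Blum — 6–7, Blum advances.
Round 5: Blum vs Ekwueme — 12–1, Blum advances.
Blum survives the agenda.

Blum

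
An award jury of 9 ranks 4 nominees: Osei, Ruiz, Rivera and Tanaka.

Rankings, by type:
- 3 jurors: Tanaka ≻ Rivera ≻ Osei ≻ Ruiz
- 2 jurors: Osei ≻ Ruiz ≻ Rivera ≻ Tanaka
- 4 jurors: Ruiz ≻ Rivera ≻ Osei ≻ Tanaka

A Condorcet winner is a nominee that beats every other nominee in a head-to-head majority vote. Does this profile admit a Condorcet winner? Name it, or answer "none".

none

Head-to-head results (9 jurors):
Osei–Ruiz: Osei 5–4.
Osei–Rivera: Rivera 7–2.
Osei vs Tanaka: 2+4 = 6 for Osei, 3 for Tanaka — Osei by 6–3.
Ruiz–Rivera: Ruiz 6–3.
Ruiz vs Tanaka: Ruiz, 6–3.
Rivera vs Tanaka: Rivera is ranked higher on 2+4 = 6 ballots, Tanaka on 3. Rivera wins 6–3.
Every nominee loses at least once (Osei loses to Rivera; Ruiz loses to Osei; Rivera loses to Ruiz; Tanaka loses to Osei). The majority relation contains the cycle Osei beats Ruiz beats Rivera beats Osei, so there is no Condorcet winner.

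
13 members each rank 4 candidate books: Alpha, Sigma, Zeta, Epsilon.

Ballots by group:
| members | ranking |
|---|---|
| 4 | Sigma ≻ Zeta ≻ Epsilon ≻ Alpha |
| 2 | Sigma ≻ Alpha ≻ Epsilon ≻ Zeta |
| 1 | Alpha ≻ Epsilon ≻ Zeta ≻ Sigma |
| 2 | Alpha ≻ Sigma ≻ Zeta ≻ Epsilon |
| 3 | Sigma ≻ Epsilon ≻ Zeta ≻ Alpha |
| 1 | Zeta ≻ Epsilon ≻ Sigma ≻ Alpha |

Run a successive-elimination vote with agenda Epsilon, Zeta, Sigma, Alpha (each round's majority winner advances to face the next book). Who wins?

Round 1: Epsilon vs Zeta — 6–7, Zeta advances.
Round 2: Zeta vs Sigma — 2–11, Sigma advances.
Round 3: Sigma vs Alpha — 10–3, Sigma advances.
Sigma survives the agenda.

Sigma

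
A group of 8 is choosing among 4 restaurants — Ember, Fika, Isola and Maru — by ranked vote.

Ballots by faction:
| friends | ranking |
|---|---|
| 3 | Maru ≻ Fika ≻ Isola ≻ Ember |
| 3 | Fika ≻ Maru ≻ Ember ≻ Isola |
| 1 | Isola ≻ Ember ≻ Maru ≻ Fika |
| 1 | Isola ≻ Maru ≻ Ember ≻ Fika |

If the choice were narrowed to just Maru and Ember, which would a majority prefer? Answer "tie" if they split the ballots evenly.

Ballots ranking Maru above Ember: 3 + 3 + 1 = 7.
Ballots ranking Ember above Maru: 8 − 7 = 1.
Maru wins the head-to-head 7–1.

Maru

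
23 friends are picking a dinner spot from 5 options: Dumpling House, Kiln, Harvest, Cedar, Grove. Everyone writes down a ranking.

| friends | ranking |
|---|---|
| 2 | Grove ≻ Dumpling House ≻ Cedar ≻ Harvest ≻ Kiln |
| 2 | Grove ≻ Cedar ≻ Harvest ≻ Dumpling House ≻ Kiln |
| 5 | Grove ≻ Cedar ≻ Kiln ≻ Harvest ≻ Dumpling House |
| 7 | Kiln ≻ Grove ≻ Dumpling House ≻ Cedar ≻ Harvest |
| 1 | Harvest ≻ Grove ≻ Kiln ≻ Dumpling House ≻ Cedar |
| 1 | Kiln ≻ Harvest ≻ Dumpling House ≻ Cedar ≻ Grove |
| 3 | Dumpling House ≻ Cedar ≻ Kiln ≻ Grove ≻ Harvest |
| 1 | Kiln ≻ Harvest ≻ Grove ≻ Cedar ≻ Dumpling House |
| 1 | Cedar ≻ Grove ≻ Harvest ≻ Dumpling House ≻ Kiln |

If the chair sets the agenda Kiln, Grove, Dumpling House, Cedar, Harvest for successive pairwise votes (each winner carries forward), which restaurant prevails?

Cedar

Round 1: Kiln vs Grove — 12–11, Kiln advances.
Round 2: Kiln vs Dumpling House — 15–8, Kiln advances.
Round 3: Kiln vs Cedar — 10–13, Cedar advances.
Round 4: Cedar vs Harvest — 20–3, Cedar advances.
The agenda winner is Cedar.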